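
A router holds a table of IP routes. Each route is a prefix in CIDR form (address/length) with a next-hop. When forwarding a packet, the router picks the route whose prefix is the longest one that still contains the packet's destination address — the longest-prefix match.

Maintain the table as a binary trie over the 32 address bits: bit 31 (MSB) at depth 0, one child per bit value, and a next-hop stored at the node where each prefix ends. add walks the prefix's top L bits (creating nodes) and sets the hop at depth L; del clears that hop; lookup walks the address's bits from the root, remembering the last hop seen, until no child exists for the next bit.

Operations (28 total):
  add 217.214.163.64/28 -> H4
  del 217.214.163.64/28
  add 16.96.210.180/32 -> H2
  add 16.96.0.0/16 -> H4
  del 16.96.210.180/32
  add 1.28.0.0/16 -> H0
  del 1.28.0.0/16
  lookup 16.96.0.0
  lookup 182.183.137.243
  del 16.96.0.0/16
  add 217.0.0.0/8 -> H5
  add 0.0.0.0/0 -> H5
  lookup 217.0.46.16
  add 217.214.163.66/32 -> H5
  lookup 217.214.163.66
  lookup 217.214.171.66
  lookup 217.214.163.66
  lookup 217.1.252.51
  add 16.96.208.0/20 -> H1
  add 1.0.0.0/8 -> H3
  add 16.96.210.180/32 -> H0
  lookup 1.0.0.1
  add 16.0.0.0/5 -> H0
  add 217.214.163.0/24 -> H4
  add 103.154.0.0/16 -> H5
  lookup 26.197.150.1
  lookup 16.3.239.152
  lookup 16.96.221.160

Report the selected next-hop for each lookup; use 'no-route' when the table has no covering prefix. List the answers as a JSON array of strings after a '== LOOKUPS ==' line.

Apply in order:
  + 217.214.163.64/28 (H4) depth=28
  del 217.214.163.64/28 (clear depth 28)
  + 16.96.210.180/32 (H2) depth=32
  + 16.96.0.0/16 (H4) depth=16
  del 16.96.210.180/32 (clear depth 32)
  + 1.28.0.0/16 (H0) depth=16
  del 1.28.0.0/16 (clear depth 16)
  Q 16.96.0.0: descend 0001000001100000 ; hops seen [H4] ; pick H4
  Q 182.183.137.243: descend 1 ; hops seen [∅] ; pick no-route
  del 16.96.0.0/16 (clear depth 16)
  + 217.0.0.0/8 (H5) depth=8
  + 0.0.0.0/0 (H5) depth=0
  Q 217.0.46.16: descend 11011001 ; hops seen [H5,H5] ; pick H5
  + 217.214.163.66/32 (H5) depth=32
  Q 217.214.163.66: descend 11011001110101101010001101000010 ; hops seen [H5,H5,H5] ; pick H5
  Q 217.214.171.66: descend 11011001110101101010 ; hops seen [H5,H5] ; pick H5
  Q 217.214.163.66: descend 11011001110101101010001101000010 ; hops seen [H5,H5,H5] ; pick H5
  Q 217.1.252.51: descend 11011001 ; hops seen [H5,H5] ; pick H5
  + 16.96.208.0/20 (H1) depth=20
  + 1.0.0.0/8 (H3) depth=8
  + 16.96.210.180/32 (H0) depth=32
  Q 1.0.0.1: descend 00000001000 ; hops seen [H5,H3] ; pick H3
  + 16.0.0.0/5 (H0) depth=5
  + 217.214.163.0/24 (H4) depth=24
  + 103.154.0.0/16 (H5) depth=16
  Q 26.197.150.1: descend 0001 ; hops seen [H5] ; pick H5
  Q 16.3.239.152: descend 000100000 ; hops seen [H5,H0] ; pick H0
  Q 16.96.221.160: descend 00010000011000001101 ; hops seen [H5,H0,H1] ; pick H1

== LOOKUPS ==
["H4","no-route","H5","H5","H5","H5","H5","H3","H5","H0","H1"]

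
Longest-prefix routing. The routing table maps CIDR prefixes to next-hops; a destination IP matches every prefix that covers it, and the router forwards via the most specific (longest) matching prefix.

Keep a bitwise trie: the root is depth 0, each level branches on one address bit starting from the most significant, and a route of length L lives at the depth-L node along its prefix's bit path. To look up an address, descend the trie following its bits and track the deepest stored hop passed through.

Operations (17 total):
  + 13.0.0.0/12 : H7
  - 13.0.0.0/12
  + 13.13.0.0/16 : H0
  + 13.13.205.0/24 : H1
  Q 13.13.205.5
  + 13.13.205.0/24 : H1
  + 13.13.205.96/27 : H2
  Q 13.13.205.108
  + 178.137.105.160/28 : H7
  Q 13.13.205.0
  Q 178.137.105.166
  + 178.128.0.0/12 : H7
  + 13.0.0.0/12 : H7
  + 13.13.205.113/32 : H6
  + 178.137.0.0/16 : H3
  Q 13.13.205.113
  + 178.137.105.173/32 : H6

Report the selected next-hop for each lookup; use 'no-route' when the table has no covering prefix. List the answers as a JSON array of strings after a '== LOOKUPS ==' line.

Trace:
  + 13.0.0.0/12 (H7) depth=12
  del 13.0.0.0/12 (clear depth 12)
  + 13.13.0.0/16 (H0) depth=16
  + 13.13.205.0/24 (H1) depth=24
  ? 13.13.205.5  path d0:-→d1:-→d2:-→d3:-→d4:-→d5:-→d6:-→d7:-→d8:-→d9:-→d10:-→d11:-→d12:-→d13:-→d14:-→d15:-→d16:H0→d17:-→d18:-→d19:-→d20:-→d21:-→d22:-→d23:-→d24:H1  best=H1
  + 13.13.205.0/24 (H1) depth=24
  + 13.13.205.96/27 (H2) depth=27
  ? 13.13.205.108  path d0:-→d1:-→d2:-→d3:-→d4:-→d5:-→d6:-→d7:-→d8:-→d9:-→d10:-→d11:-→d12:-→d13:-→d14:-→d15:-→d16:H0→d17:-→d18:-→d19:-→d20:-→d21:-→d22:-→d23:-→d24:H1→d25:-→d26:-→d27:H2  best=H2
  + 178.137.105.160/28 (H7) depth=28
  ? 13.13.205.0  path d0:-→d1:-→d2:-→d3:-→d4:-→d5:-→d6:-→d7:-→d8:-→d9:-→d10:-→d11:-→d12:-→d13:-→d14:-→d15:-→d16:H0→d17:-→d18:-→d19:-→d20:-→d21:-→d22:-→d23:-→d24:H1→d25:-  best=H1
  ? 178.137.105.166  path d0:-→d1:-→d2:-→d3:-→d4:-→d5:-→d6:-→d7:-→d8:-→d9:-→d10:-→d11:-→d12:-→d13:-→d14:-→d15:-→d16:-→d17:-→d18:-→d19:-→d20:-→d21:-→d22:-→d23:-→d24:-→d25:-→d26:-→d27:-→d28:H7  best=H7
  + 178.128.0.0/12 (H7) depth=12
  + 13.0.0.0/12 (H7) depth=12
  + 13.13.205.113/32 (H6) depth=32
  + 178.137.0.0/16 (H3) depth=16
  ? 13.13.205.113  path d0:-→d1:-→d2:-→d3:-→d4:-→d5:-→d6:-→d7:-→d8:-→d9:-→d10:-→d11:-→d12:H7→d13:-→d14:-→d15:-→d16:H0→d17:-→d18:-→d19:-→d20:-→d21:-→d22:-→d23:-→d24:H1→d25:-→d26:-→d27:H2→d28:-→d29:-→d30:-→d31:-→d32:H6  best=H6
  + 178.137.105.173/32 (H6) depth=32

== LOOKUPS ==
["H1","H2","H1","H7","H6"]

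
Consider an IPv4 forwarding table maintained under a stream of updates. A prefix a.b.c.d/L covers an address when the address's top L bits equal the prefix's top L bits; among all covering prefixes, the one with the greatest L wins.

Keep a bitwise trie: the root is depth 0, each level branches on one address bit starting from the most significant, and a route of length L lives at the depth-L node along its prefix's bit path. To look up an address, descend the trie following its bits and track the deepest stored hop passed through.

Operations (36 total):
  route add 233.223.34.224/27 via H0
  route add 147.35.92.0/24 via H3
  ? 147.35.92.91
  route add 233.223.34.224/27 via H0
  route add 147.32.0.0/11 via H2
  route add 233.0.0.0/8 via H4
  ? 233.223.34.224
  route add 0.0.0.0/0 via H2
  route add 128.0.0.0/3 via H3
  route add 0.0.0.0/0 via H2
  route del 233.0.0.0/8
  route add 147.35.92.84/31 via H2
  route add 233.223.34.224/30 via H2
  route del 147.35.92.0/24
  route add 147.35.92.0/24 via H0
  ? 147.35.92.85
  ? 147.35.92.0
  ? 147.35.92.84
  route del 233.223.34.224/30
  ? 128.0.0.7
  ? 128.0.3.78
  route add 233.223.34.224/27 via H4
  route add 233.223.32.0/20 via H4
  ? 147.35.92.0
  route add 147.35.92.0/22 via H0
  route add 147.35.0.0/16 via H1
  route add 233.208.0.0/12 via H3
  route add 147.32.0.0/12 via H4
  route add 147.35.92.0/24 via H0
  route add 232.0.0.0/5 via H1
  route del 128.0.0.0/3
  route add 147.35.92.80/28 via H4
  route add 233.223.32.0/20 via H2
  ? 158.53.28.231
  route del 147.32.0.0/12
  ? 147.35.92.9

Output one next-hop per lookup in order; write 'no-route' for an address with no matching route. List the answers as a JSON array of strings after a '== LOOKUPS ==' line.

Apply in order:
  add 233.223.34.224/27 -> H0 at depth 27
  add 147.35.92.0/24 -> H3 at depth 24
  Q 147.35.92.91: descend 100100110010001101011100 ; hops seen [H3] ; pick H3
  add 233.223.34.224/27 -> H0 at depth 27
  add 147.32.0.0/11 -> H2 at depth 11
  add 233.0.0.0/8 -> H4 at depth 8
  Q 233.223.34.224: descend 111010011101111100100010111 ; hops seen [H4,H0] ; pick H0
  add 0.0.0.0/0 -> H2 at depth 0
  add 128.0.0.0/3 -> H3 at depth 3
  add 0.0.0.0/0 -> H2 at depth 0
  - 233.0.0.0/8 clear@8
  add 147.35.92.84/31 -> H2 at depth 31
  add 233.223.34.224/30 -> H2 at depth 30
  - 147.35.92.0/24 clear@24
  add 147.35.92.0/24 -> H0 at depth 24
  Q 147.35.92.85: descend 1001001100100011010111000101010 ; hops seen [H2,H3,H2,H0,H2] ; pick H2
  Q 147.35.92.0: descend 1001001100100011010111000 ; hops seen [H2,H3,H2,H0] ; pick H0
  Q 147.35.92.84: descend 1001001100100011010111000101010 ; hops seen [H2,H3,H2,H0,H2] ; pick H2
  - 233.223.34.224/30 clear@30
  Q 128.0.0.7: descend 100 ; hops seen [H2,H3] ; pick H3
  Q 128.0.3.78: descend 100 ; hops seen [H2,H3] ; pick H3
  add 233.223.34.224/27 -> H4 at depth 27
  add 233.223.32.0/20 -> H4 at depth 20
  Q 147.35.92.0: descend 1001001100100011010111000 ; hops seen [H2,H3,H2,H0] ; pick H0
  add 147.35.92.0/22 -> H0 at depth 22
  add 147.35.0.0/16 -> H1 at depth 16
  add 233.208.0.0/12 -> H3 at depth 12
  add 147.32.0.0/12 -> H4 at depth 12
  add 147.35.92.0/24 -> H0 at depth 24
  add 232.0.0.0/5 -> H1 at depth 5
  - 128.0.0.0/3 clear@3
  add 147.35.92.80/28 -> H4 at depth 28
  add 233.223.32.0/20 -> H2 at depth 20
  Q 158.53.28.231: descend 1001 ; hops seen [H2] ; pick H2
  - 147.32.0.0/12 clear@12
  Q 147.35.92.9: descend 1001001100100011010111000 ; hops seen [H2,H2,H1,H0,H0] ; pick H0

== LOOKUPS ==
["H3","H0","H2","H0","H2","H3","H3","H0","H2","H0"]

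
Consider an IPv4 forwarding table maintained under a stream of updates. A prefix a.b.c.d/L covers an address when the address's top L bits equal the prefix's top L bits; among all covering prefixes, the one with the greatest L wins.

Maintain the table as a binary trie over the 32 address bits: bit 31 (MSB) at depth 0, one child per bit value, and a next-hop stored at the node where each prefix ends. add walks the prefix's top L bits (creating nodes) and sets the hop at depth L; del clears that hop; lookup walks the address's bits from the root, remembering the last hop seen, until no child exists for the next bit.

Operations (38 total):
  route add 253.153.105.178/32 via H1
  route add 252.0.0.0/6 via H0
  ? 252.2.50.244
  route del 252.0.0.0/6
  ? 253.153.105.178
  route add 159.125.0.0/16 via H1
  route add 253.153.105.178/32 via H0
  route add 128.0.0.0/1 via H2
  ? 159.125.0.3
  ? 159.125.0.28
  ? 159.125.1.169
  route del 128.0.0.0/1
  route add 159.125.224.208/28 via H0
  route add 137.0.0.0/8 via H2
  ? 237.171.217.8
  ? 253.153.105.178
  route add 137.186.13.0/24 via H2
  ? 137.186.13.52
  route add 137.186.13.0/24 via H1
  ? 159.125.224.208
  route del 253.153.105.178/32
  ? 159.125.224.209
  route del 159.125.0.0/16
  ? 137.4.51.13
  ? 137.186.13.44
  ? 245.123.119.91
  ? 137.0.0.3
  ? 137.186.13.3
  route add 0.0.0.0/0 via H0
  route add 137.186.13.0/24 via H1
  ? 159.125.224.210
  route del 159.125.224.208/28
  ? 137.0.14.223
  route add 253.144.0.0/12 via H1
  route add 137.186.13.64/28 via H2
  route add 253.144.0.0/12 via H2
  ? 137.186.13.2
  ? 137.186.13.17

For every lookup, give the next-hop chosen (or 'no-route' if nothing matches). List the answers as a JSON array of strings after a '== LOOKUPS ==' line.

Apply in order:
  add 253.153.105.178/32 -> H1 at depth 32
  add 252.0.0.0/6 -> H0 at depth 6
  Q 252.2.50.244: descend 1111110 ; hops seen [H0] ; pick H0
  del 252.0.0.0/6 (clear depth 6)
  Q 253.153.105.178: descend 11111101100110010110100110110010 ; hops seen [H1] ; pick H1
  add 159.125.0.0/16 -> H1 at depth 16
  add 253.153.105.178/32 -> H0 at depth 32
  add 128.0.0.0/1 -> H2 at depth 1
  Q 159.125.0.3: descend 1001111101111101 ; hops seen [H2,H1] ; pick H1
  Q 159.125.0.28: descend 1001111101111101 ; hops seen [H2,H1] ; pick H1
  Q 159.125.1.169: descend 1001111101111101 ; hops seen [H2,H1] ; pick H1
  del 128.0.0.0/1 (clear depth 1)
  add 159.125.224.208/28 -> H0 at depth 28
  add 137.0.0.0/8 -> H2 at depth 8
  Q 237.171.217.8: descend 111 ; hops seen [∅] ; pick no-route
  Q 253.153.105.178: descend 11111101100110010110100110110010 ; hops seen [H0] ; pick H0
  add 137.186.13.0/24 -> H2 at depth 24
  Q 137.186.13.52: descend 100010011011101000001101 ; hops seen [H2,H2] ; pick H2
  add 137.186.13.0/24 -> H1 at depth 24
  Q 159.125.224.208: descend 1001111101111101111000001101 ; hops seen [H1,H0] ; pick H0
  del 253.153.105.178/32 (clear depth 32)
  Q 159.125.224.209: descend 1001111101111101111000001101 ; hops seen [H1,H0] ; pick H0
  del 159.125.0.0/16 (clear depth 16)
  Q 137.4.51.13: descend 10001001 ; hops seen [H2] ; pick H2
  Q 137.186.13.44: descend 100010011011101000001101 ; hops seen [H2,H1] ; pick H1
  Q 245.123.119.91: descend 1111 ; hops seen [∅] ; pick no-route
  Q 137.0.0.3: descend 10001001 ; hops seen [H2] ; pick H2
  Q 137.186.13.3: descend 100010011011101000001101 ; hops seen [H2,H1] ; pick H1
  add 0.0.0.0/0 -> H0 at depth 0
  add 137.186.13.0/24 -> H1 at depth 24
  Q 159.125.224.210: descend 1001111101111101111000001101 ; hops seen [H0,H0] ; pick H0
  del 159.125.224.208/28 (clear depth 28)
  Q 137.0.14.223: descend 10001001 ; hops seen [H0,H2] ; pick H2
  add 253.144.0.0/12 -> H1 at depth 12
  add 137.186.13.64/28 -> H2 at depth 28
  add 253.144.0.0/12 -> H2 at depth 12
  Q 137.186.13.2: descend 1000100110111010000011010 ; hops seen [H0,H2,H1] ; pick H1
  Q 137.186.13.17: descend 1000100110111010000011010 ; hops seen [H0,H2,H1] ; pick H1

== LOOKUPS ==
["H0","H1","H1","H1","H1","no-route","H0","H2","H0","H0","H2","H1","no-route","H2","H1","H0","H2","H1","H1"]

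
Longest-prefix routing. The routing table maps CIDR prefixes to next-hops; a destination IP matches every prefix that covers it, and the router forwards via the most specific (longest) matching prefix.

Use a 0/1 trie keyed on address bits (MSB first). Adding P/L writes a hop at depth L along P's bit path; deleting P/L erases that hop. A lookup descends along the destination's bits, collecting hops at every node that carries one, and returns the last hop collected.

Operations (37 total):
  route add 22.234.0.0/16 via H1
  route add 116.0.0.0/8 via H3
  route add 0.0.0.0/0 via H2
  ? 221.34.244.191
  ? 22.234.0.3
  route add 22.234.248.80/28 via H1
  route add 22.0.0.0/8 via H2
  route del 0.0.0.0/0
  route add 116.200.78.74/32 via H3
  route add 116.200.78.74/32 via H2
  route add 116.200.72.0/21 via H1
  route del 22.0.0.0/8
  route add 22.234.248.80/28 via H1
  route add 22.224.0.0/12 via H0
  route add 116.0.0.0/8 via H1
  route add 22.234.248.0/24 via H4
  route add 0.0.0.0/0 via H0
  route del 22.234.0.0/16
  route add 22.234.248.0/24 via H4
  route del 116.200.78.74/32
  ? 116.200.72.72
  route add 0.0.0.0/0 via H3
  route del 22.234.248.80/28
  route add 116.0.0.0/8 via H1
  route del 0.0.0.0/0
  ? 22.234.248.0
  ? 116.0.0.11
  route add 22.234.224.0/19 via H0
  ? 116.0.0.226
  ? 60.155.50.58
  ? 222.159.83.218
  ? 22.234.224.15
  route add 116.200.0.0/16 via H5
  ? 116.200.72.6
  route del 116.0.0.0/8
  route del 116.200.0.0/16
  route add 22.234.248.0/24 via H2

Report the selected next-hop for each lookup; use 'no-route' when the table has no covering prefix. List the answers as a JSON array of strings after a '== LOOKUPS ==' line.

Apply in order:
  + 22.234.0.0/16 (H1) depth=16
  + 116.0.0.0/8 (H3) depth=8
  + 0.0.0.0/0 (H2) depth=0
  Q 221.34.244.191: descend ε ; hops seen [H2] ; pick H2
  Q 22.234.0.3: descend 0001011011101010 ; hops seen [H2,H1] ; pick H1
  + 22.234.248.80/28 (H1) depth=28
  + 22.0.0.0/8 (H2) depth=8
  del 0.0.0.0/0 (clear depth 0)
  + 116.200.78.74/32 (H3) depth=32
  + 116.200.78.74/32 (H2) depth=32
  + 116.200.72.0/21 (H1) depth=21
  del 22.0.0.0/8 (clear depth 8)
  + 22.234.248.80/28 (H1) depth=28
  + 22.224.0.0/12 (H0) depth=12
  + 116.0.0.0/8 (H1) depth=8
  + 22.234.248.0/24 (H4) depth=24
  + 0.0.0.0/0 (H0) depth=0
  del 22.234.0.0/16 (clear depth 16)
  + 22.234.248.0/24 (H4) depth=24
  del 116.200.78.74/32 (clear depth 32)
  Q 116.200.72.72: descend 011101001100100001001 ; hops seen [H0,H1,H1] ; pick H1
  + 0.0.0.0/0 (H3) depth=0
  del 22.234.248.80/28 (clear depth 28)
  + 116.0.0.0/8 (H1) depth=8
  del 0.0.0.0/0 (clear depth 0)
  Q 22.234.248.0: descend 0001011011101010111110000 ; hops seen [H0,H4] ; pick H4
  Q 116.0.0.11: descend 01110100 ; hops seen [H1] ; pick H1
  + 22.234.224.0/19 (H0) depth=19
  Q 116.0.0.226: descend 01110100 ; hops seen [H1] ; pick H1
  Q 60.155.50.58: descend 00 ; hops seen [∅] ; pick no-route
  Q 222.159.83.218: descend ε ; hops seen [∅] ; pick no-route
  Q 22.234.224.15: descend 0001011011101010111 ; hops seen [H0,H0] ; pick H0
  + 116.200.0.0/16 (H5) depth=16
  Q 116.200.72.6: descend 011101001100100001001 ; hops seen [H1,H5,H1] ; pick H1
  del 116.0.0.0/8 (clear depth 8)
  del 116.200.0.0/16 (clear depth 16)
  + 22.234.248.0/24 (H2) depth=24

== LOOKUPS ==
["H2","H1","H1","H4","H1","H1","no-route","no-route","H0","H1"]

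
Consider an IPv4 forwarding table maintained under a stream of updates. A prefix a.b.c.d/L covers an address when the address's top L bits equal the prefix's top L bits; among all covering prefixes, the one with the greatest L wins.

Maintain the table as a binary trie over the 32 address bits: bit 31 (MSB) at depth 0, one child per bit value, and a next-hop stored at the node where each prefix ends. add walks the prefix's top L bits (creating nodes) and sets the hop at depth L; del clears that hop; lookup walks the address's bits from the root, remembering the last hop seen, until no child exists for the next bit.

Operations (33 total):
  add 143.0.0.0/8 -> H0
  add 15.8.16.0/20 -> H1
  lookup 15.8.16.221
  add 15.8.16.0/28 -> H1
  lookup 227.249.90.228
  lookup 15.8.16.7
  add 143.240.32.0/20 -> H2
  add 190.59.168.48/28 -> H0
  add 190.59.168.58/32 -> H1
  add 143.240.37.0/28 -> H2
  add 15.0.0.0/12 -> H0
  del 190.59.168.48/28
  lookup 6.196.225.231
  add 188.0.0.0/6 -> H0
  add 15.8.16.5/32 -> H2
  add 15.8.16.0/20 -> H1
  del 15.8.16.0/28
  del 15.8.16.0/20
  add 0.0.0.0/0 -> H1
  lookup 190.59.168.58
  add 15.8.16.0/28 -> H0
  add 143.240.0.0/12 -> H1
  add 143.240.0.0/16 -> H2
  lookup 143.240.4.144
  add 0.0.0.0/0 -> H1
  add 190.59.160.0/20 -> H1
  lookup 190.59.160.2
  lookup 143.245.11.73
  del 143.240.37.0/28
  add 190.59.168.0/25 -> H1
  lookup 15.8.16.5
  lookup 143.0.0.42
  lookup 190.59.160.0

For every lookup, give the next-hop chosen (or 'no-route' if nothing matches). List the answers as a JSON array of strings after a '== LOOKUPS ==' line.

Process each operation:
  add 143.0.0.0/8 -> H0 at depth 8
  add 15.8.16.0/20 -> H1 at depth 20
  lookup 15.8.16.221: bits 00001111000010000001 walk d0:-→d1:-→d2:-→d3:-→d4:-→d5:-→d6:-→d7:-→d8:-→d9:-→d10:-→d11:-→d12:-→d13:-→d14:-→d15:-→d16:-→d17:-→d18:-→d19:-→d20:H1 -> H1
  add 15.8.16.0/28 -> H1 at depth 28
  lookup 227.249.90.228: bits 1 walk d0:-→d1:- -> no-route
  lookup 15.8.16.7: bits 0000111100001000000100000000 walk d0:-→d1:-→d2:-→d3:-→d4:-→d5:-→d6:-→d7:-→d8:-→d9:-→d10:-→d11:-→d12:-→d13:-→d14:-→d15:-→d16:-→d17:-→d18:-→d19:-→d20:H1→d21:-→d22:-→d23:-→d24:-→d25:-→d26:-→d27:-→d28:H1 -> H1
  add 143.240.32.0/20 -> H2 at depth 20
  add 190.59.168.48/28 -> H0 at depth 28
  add 190.59.168.58/32 -> H1 at depth 32
  add 143.240.37.0/28 -> H2 at depth 28
  add 15.0.0.0/12 -> H0 at depth 12
  - 190.59.168.48/28 clear@28
  lookup 6.196.225.231: bits 0000 walk d0:-→d1:-→d2:-→d3:-→d4:- -> no-route
  add 188.0.0.0/6 -> H0 at depth 6
  add 15.8.16.5/32 -> H2 at depth 32
  add 15.8.16.0/20 -> H1 at depth 20
  - 15.8.16.0/28 clear@28
  - 15.8.16.0/20 clear@20
  add 0.0.0.0/0 -> H1 at depth 0
  lookup 190.59.168.58: bits 10111110001110111010100000111010 walk d0:H1→d1:-→d2:-→d3:-→d4:-→d5:-→d6:H0→d7:-→d8:-→d9:-→d10:-→d11:-→d12:-→d13:-→d14:-→d15:-→d16:-→d17:-→d18:-→d19:-→d20:-→d21:-→d22:-→d23:-→d24:-→d25:-→d26:-→d27:-→d28:-→d29:-→d30:-→d31:-→d32:H1 -> H1
  add 15.8.16.0/28 -> H0 at depth 28
  add 143.240.0.0/12 -> H1 at depth 12
  add 143.240.0.0/16 -> H2 at depth 16
  lookup 143.240.4.144: bits 100011111111000000 walk d0:H1→d1:-→d2:-→d3:-→d4:-→d5:-→d6:-→d7:-→d8:H0→d9:-→d10:-→d11:-→d12:H1→d13:-→d14:-→d15:-→d16:H2→d17:-→d18:- -> H2
  add 0.0.0.0/0 -> H1 at depth 0
  add 190.59.160.0/20 -> H1 at depth 20
  lookup 190.59.160.2: bits 10111110001110111010 walk d0:H1→d1:-→d2:-→d3:-→d4:-→d5:-→d6:H0→d7:-→d8:-→d9:-→d10:-→d11:-→d12:-→d13:-→d14:-→d15:-→d16:-→d17:-→d18:-→d19:-→d20:H1 -> H1
  lookup 143.245.11.73: bits 1000111111110 walk d0:H1→d1:-→d2:-→d3:-→d4:-→d5:-→d6:-→d7:-→d8:H0→d9:-→d10:-→d11:-→d12:H1→d13:- -> H1
  - 143.240.37.0/28 clear@28
  add 190.59.168.0/25 -> H1 at depth 25
  lookup 15.8.16.5: bits 00001111000010000001000000000101 walk d0:H1→d1:-→d2:-→d3:-→d4:-→d5:-→d6:-→d7:-→d8:-→d9:-→d10:-→d11:-→d12:H0→d13:-→d14:-→d15:-→d16:-→d17:-→d18:-→d19:-→d20:-→d21:-→d22:-→d23:-→d24:-→d25:-→d26:-→d27:-→d28:H0→d29:-→d30:-→d31:-→d32:H2 -> H2
  lookup 143.0.0.42: bits 10001111 walk d0:H1→d1:-→d2:-→d3:-→d4:-→d5:-→d6:-→d7:-→d8:H0 -> H0
  lookup 190.59.160.0: bits 10111110001110111010 walk d0:H1→d1:-→d2:-→d3:-→d4:-→d5:-→d6:H0→d7:-→d8:-→d9:-→d10:-→d11:-→d12:-→d13:-→d14:-→d15:-→d16:-→d17:-→d18:-→d19:-→d20:H1 -> H1

== LOOKUPS ==
["H1","no-route","H1","no-route","H1","H2","H1","H1","H2","H0","H1"]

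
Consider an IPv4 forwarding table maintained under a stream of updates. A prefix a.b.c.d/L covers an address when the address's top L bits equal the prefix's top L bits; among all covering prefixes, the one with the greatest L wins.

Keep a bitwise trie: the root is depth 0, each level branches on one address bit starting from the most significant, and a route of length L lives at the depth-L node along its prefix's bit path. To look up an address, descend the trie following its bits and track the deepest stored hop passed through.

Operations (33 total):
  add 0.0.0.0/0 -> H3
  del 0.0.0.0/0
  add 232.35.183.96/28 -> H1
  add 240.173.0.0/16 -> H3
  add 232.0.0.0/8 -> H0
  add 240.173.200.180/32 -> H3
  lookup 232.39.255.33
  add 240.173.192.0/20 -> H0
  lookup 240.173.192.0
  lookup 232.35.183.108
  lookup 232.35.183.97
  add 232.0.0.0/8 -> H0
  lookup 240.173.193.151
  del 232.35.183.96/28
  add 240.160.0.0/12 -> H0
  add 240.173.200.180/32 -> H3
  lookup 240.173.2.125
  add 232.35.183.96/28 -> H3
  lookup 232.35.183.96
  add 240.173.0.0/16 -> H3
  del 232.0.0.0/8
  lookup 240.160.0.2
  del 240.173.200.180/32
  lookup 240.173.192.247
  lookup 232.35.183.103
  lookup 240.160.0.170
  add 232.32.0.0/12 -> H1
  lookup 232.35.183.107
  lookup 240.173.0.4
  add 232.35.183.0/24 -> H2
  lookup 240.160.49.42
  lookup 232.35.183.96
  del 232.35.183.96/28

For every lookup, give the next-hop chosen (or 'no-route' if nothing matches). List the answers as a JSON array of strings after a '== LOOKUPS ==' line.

Apply in order:
  + 0.0.0.0/0 (H3) depth=0
  - 0.0.0.0/0 clear@0
  + 232.35.183.96/28 (H1) depth=28
  + 240.173.0.0/16 (H3) depth=16
  + 232.0.0.0/8 (H0) depth=8
  + 240.173.200.180/32 (H3) depth=32
  ? 232.39.255.33  path d0:-→d1:-→d2:-→d3:-→d4:-→d5:-→d6:-→d7:-→d8:H0→d9:-→d10:-→d11:-→d12:-→d13:-  best=H0
  + 240.173.192.0/20 (H0) depth=20
  ? 240.173.192.0  path d0:-→d1:-→d2:-→d3:-→d4:-→d5:-→d6:-→d7:-→d8:-→d9:-→d10:-→d11:-→d12:-→d13:-→d14:-→d15:-→d16:H3→d17:-→d18:-→d19:-→d20:H0  best=H0
  ? 232.35.183.108  path d0:-→d1:-→d2:-→d3:-→d4:-→d5:-→d6:-→d7:-→d8:H0→d9:-→d10:-→d11:-→d12:-→d13:-→d14:-→d15:-→d16:-→d17:-→d18:-→d19:-→d20:-→d21:-→d22:-→d23:-→d24:-→d25:-→d26:-→d27:-→d28:H1  best=H1
  ? 232.35.183.97  path d0:-→d1:-→d2:-→d3:-→d4:-→d5:-→d6:-→d7:-→d8:H0→d9:-→d10:-→d11:-→d12:-→d13:-→d14:-→d15:-→d16:-→d17:-→d18:-→d19:-→d20:-→d21:-→d22:-→d23:-→d24:-→d25:-→d26:-→d27:-→d28:H1  best=H1
  + 232.0.0.0/8 (H0) depth=8
  ? 240.173.193.151  path d0:-→d1:-→d2:-→d3:-→d4:-→d5:-→d6:-→d7:-→d8:-→d9:-→d10:-→d11:-→d12:-→d13:-→d14:-→d15:-→d16:H3→d17:-→d18:-→d19:-→d20:H0  best=H0
  - 232.35.183.96/28 clear@28
  + 240.160.0.0/12 (H0) depth=12
  + 240.173.200.180/32 (H3) depth=32
  ? 240.173.2.125  path d0:-→d1:-→d2:-→d3:-→d4:-→d5:-→d6:-→d7:-→d8:-→d9:-→d10:-→d11:-→d12:H0→d13:-→d14:-→d15:-→d16:H3  best=H3
  + 232.35.183.96/28 (H3) depth=28
  ? 232.35.183.96  path d0:-→d1:-→d2:-→d3:-→d4:-→d5:-→d6:-→d7:-→d8:H0→d9:-→d10:-→d11:-→d12:-→d13:-→d14:-→d15:-→d16:-→d17:-→d18:-→d19:-→d20:-→d21:-→d22:-→d23:-→d24:-→d25:-→d26:-→d27:-→d28:H3  best=H3
  + 240.173.0.0/16 (H3) depth=16
  - 232.0.0.0/8 clear@8
  ? 240.160.0.2  path d0:-→d1:-→d2:-→d3:-→d4:-→d5:-→d6:-→d7:-→d8:-→d9:-→d10:-→d11:-→d12:H0  best=H0
  - 240.173.200.180/32 clear@32
  ? 240.173.192.247  path d0:-→d1:-→d2:-→d3:-→d4:-→d5:-→d6:-→d7:-→d8:-→d9:-→d10:-→d11:-→d12:H0→d13:-→d14:-→d15:-→d16:H3→d17:-→d18:-→d19:-→d20:H0  best=H0
  ? 232.35.183.103  path d0:-→d1:-→d2:-→d3:-→d4:-→d5:-→d6:-→d7:-→d8:-→d9:-→d10:-→d11:-→d12:-→d13:-→d14:-→d15:-→d16:-→d17:-→d18:-→d19:-→d20:-→d21:-→d22:-→d23:-→d24:-→d25:-→d26:-→d27:-→d28:H3  best=H3
  ? 240.160.0.170  path d0:-→d1:-→d2:-→d3:-→d4:-→d5:-→d6:-→d7:-→d8:-→d9:-→d10:-→d11:-→d12:H0  best=H0
  + 232.32.0.0/12 (H1) depth=12
  ? 232.35.183.107  path d0:-→d1:-→d2:-→d3:-→d4:-→d5:-→d6:-→d7:-→d8:-→d9:-→d10:-→d11:-→d12:H1→d13:-→d14:-→d15:-→d16:-→d17:-→d18:-→d19:-→d20:-→d21:-→d22:-→d23:-→d24:-→d25:-→d26:-→d27:-→d28:H3  best=H3
  ? 240.173.0.4  path d0:-→d1:-→d2:-→d3:-→d4:-→d5:-→d6:-→d7:-→d8:-→d9:-→d10:-→d11:-→d12:H0→d13:-→d14:-→d15:-→d16:H3  best=H3
  + 232.35.183.0/24 (H2) depth=24
  ? 240.160.49.42  path d0:-→d1:-→d2:-→d3:-→d4:-→d5:-→d6:-→d7:-→d8:-→d9:-→d10:-→d11:-→d12:H0  best=H0
  ? 232.35.183.96  path d0:-→d1:-→d2:-→d3:-→d4:-→d5:-→d6:-→d7:-→d8:-→d9:-→d10:-→d11:-→d12:H1→d13:-→d14:-→d15:-→d16:-→d17:-→d18:-→d19:-→d20:-→d21:-→d22:-→d23:-→d24:H2→d25:-→d26:-→d27:-→d28:H3  best=H3
  - 232.35.183.96/28 clear@28

== LOOKUPS ==
["H0","H0","H1","H1","H0","H3","H3","H0","H0","H3","H0","H3","H3","H0","H3"]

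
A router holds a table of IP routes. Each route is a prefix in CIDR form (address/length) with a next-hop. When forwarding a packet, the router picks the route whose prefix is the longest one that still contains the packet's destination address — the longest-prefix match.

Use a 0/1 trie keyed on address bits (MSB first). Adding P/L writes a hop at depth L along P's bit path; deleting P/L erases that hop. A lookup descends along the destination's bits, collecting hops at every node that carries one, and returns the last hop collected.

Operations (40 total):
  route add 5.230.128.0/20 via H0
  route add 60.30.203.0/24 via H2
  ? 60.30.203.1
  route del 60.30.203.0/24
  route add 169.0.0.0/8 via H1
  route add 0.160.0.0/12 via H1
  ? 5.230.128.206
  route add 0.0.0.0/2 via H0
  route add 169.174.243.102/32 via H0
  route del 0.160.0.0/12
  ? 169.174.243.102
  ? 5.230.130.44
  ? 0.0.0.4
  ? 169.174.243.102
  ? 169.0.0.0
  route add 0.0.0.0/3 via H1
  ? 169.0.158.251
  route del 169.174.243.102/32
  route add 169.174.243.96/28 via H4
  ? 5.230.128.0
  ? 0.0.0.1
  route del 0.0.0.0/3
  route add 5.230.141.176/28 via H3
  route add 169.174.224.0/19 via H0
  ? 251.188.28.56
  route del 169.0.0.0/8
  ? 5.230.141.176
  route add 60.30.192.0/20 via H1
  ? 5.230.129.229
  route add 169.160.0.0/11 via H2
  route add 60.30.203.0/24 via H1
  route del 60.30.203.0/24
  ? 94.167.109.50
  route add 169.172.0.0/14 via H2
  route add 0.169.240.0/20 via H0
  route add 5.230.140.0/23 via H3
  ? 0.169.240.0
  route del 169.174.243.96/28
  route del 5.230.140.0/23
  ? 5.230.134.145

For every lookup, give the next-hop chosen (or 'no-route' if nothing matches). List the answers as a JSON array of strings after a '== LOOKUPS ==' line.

Apply in order:
  + 5.230.128.0/20 (H0) depth=20
  + 60.30.203.0/24 (H2) depth=24
  Q 60.30.203.1: descend 001111000001111011001011 ; hops seen [H2] ; pick H2
  - 60.30.203.0/24 clear@24
  + 169.0.0.0/8 (H1) depth=8
  + 0.160.0.0/12 (H1) depth=12
  Q 5.230.128.206: descend 00000101111001101000 ; hops seen [H0] ; pick H0
  + 0.0.0.0/2 (H0) depth=2
  + 169.174.243.102/32 (H0) depth=32
  - 0.160.0.0/12 clear@12
  Q 169.174.243.102: descend 10101001101011101111001101100110 ; hops seen [H1,H0] ; pick H0
  Q 5.230.130.44: descend 00000101111001101000 ; hops seen [H0,H0] ; pick H0
  Q 0.0.0.4: descend 00000000 ; hops seen [H0] ; pick H0
  Q 169.174.243.102: descend 10101001101011101111001101100110 ; hops seen [H1,H0] ; pick H0
  Q 169.0.0.0: descend 10101001 ; hops seen [H1] ; pick H1
  + 0.0.0.0/3 (H1) depth=3
  Q 169.0.158.251: descend 10101001 ; hops seen [H1] ; pick H1
  - 169.174.243.102/32 clear@32
  + 169.174.243.96/28 (H4) depth=28
  Q 5.230.128.0: descend 00000101111001101000 ; hops seen [H0,H1,H0] ; pick H0
  Q 0.0.0.1: descend 00000000 ; hops seen [H0,H1] ; pick H1
  - 0.0.0.0/3 clear@3
  + 5.230.141.176/28 (H3) depth=28
  + 169.174.224.0/19 (H0) depth=19
  Q 251.188.28.56: descend 1 ; hops seen [∅] ; pick no-route
  - 169.0.0.0/8 clear@8
  Q 5.230.141.176: descend 0000010111100110100011011011 ; hops seen [H0,H0,H3] ; pick H3
  + 60.30.192.0/20 (H1) depth=20
  Q 5.230.129.229: descend 00000101111001101000 ; hops seen [H0,H0] ; pick H0
  + 169.160.0.0/11 (H2) depth=11
  + 60.30.203.0/24 (H1) depth=24
  - 60.30.203.0/24 clear@24
  Q 94.167.109.50: descend 0 ; hops seen [∅] ; pick no-route
  + 169.172.0.0/14 (H2) depth=14
  + 0.169.240.0/20 (H0) depth=20
  + 5.230.140.0/23 (H3) depth=23
  Q 0.169.240.0: descend 00000000101010011111 ; hops seen [H0,H0] ; pick H0
  - 169.174.243.96/28 clear@28
  - 5.230.140.0/23 clear@23
  Q 5.230.134.145: descend 00000101111001101000 ; hops seen [H0,H0] ; pick H0

== LOOKUPS ==
["H2","H0","H0","H0","H0","H0","H1","H1","H0","H1","no-route","H3","H0","no-route","H0","H0"]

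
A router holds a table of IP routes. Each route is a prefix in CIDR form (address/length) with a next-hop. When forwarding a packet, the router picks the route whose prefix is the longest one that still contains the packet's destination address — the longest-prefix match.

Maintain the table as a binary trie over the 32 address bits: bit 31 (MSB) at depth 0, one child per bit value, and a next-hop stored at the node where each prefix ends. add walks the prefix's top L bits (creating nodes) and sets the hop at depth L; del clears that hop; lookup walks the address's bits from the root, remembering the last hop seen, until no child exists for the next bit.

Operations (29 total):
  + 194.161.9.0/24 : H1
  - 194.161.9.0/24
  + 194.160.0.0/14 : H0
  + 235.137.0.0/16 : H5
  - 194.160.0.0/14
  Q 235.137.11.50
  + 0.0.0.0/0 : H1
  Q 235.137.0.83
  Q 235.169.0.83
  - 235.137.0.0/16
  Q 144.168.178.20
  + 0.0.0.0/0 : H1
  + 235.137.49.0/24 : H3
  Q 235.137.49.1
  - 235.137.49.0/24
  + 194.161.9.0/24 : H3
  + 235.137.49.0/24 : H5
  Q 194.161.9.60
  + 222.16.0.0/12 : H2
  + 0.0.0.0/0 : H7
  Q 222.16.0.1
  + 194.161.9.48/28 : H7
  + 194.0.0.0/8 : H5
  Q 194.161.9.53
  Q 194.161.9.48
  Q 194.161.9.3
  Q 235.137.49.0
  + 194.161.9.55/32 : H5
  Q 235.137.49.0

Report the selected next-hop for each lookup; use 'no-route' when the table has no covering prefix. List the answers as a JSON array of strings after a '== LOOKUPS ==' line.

Apply in order:
  + 194.161.9.0/24 (H1) depth=24
  - 194.161.9.0/24 clear@24
  + 194.160.0.0/14 (H0) depth=14
  + 235.137.0.0/16 (H5) depth=16
  - 194.160.0.0/14 clear@14
  ? 235.137.11.50  path d0:-→d1:-→d2:-→d3:-→d4:-→d5:-→d6:-→d7:-→d8:-→d9:-→d10:-→d11:-→d12:-→d13:-→d14:-→d15:-→d16:H5  best=H5
  + 0.0.0.0/0 (H1) depth=0
  ? 235.137.0.83  path d0:H1→d1:-→d2:-→d3:-→d4:-→d5:-→d6:-→d7:-→d8:-→d9:-→d10:-→d11:-→d12:-→d13:-→d14:-→d15:-→d16:H5  best=H5
  ? 235.169.0.83  path d0:H1→d1:-→d2:-→d3:-→d4:-→d5:-→d6:-→d7:-→d8:-→d9:-→d10:-  best=H1
  - 235.137.0.0/16 clear@16
  ? 144.168.178.20  path d0:H1→d1:-  best=H1
  + 0.0.0.0/0 (H1) depth=0
  + 235.137.49.0/24 (H3) depth=24
  ? 235.137.49.1  path d0:H1→d1:-→d2:-→d3:-→d4:-→d5:-→d6:-→d7:-→d8:-→d9:-→d10:-→d11:-→d12:-→d13:-→d14:-→d15:-→d16:-→d17:-→d18:-→d19:-→d20:-→d21:-→d22:-→d23:-→d24:H3  best=H3
  - 235.137.49.0/24 clear@24
  + 194.161.9.0/24 (H3) depth=24
  + 235.137.49.0/24 (H5) depth=24
  ? 194.161.9.60  path d0:H1→d1:-→d2:-→d3:-→d4:-→d5:-→d6:-→d7:-→d8:-→d9:-→d10:-→d11:-→d12:-→d13:-→d14:-→d15:-→d16:-→d17:-→d18:-→d19:-→d20:-→d21:-→d22:-→d23:-→d24:H3  best=H3
  + 222.16.0.0/12 (H2) depth=12
  + 0.0.0.0/0 (H7) depth=0
  ? 222.16.0.1  path d0:H7→d1:-→d2:-→d3:-→d4:-→d5:-→d6:-→d7:-→d8:-→d9:-→d10:-→d11:-→d12:H2  best=H2
  + 194.161.9.48/28 (H7) depth=28
  + 194.0.0.0/8 (H5) depth=8
  ? 194.161.9.53  path d0:H7→d1:-→d2:-→d3:-→d4:-→d5:-→d6:-→d7:-→d8:H5→d9:-→d10:-→d11:-→d12:-→d13:-→d14:-→d15:-→d16:-→d17:-→d18:-→d19:-→d20:-→d21:-→d22:-→d23:-→d24:H3→d25:-→d26:-→d27:-→d28:H7  best=H7
  ? 194.161.9.48  path d0:H7→d1:-→d2:-→d3:-→d4:-→d5:-→d6:-→d7:-→d8:H5→d9:-→d10:-→d11:-→d12:-→d13:-→d14:-→d15:-→d16:-→d17:-→d18:-→d19:-→d20:-→d21:-→d22:-→d23:-→d24:H3→d25:-→d26:-→d27:-→d28:H7  best=H7
  ? 194.161.9.3  path d0:H7→d1:-→d2:-→d3:-→d4:-→d5:-→d6:-→d7:-→d8:H5→d9:-→d10:-→d11:-→d12:-→d13:-→d14:-→d15:-→d16:-→d17:-→d18:-→d19:-→d20:-→d21:-→d22:-→d23:-→d24:H3→d25:-→d26:-  best=H3
  ? 235.137.49.0  path d0:H7→d1:-→d2:-→d3:-→d4:-→d5:-→d6:-→d7:-→d8:-→d9:-→d10:-→d11:-→d12:-→d13:-→d14:-→d15:-→d16:-→d17:-→d18:-→d19:-→d20:-→d21:-→d22:-→d23:-→d24:H5  best=H5
  + 194.161.9.55/32 (H5) depth=32
  ? 235.137.49.0  path d0:H7→d1:-→d2:-→d3:-→d4:-→d5:-→d6:-→d7:-→d8:-→d9:-→d10:-→d11:-→d12:-→d13:-→d14:-→d15:-→d16:-→d17:-→d18:-→d19:-→d20:-→d21:-→d22:-→d23:-→d24:H5  best=H5

== LOOKUPS ==
["H5","H5","H1","H1","H3","H3","H2","H7","H7","H3","H5","H5"]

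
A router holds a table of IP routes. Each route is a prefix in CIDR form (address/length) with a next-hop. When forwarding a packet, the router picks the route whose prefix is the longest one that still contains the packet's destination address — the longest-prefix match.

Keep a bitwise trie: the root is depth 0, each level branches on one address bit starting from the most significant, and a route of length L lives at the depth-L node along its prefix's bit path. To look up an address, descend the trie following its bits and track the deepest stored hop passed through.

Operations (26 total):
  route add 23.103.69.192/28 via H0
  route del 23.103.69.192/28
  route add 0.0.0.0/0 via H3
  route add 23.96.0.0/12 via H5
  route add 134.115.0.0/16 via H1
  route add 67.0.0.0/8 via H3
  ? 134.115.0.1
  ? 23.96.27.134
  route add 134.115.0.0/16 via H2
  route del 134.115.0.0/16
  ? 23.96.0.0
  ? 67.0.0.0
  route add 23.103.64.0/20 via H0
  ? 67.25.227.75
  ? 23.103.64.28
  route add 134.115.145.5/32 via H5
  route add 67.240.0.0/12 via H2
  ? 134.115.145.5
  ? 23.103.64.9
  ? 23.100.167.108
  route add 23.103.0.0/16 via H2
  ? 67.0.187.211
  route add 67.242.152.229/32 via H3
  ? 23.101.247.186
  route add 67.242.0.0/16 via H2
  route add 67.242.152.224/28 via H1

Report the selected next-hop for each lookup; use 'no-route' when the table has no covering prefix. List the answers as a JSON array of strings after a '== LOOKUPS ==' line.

Trace:
  + 23.103.69.192/28 (H0) depth=28
  del 23.103.69.192/28 (clear depth 28)
  + 0.0.0.0/0 (H3) depth=0
  + 23.96.0.0/12 (H5) depth=12
  + 134.115.0.0/16 (H1) depth=16
  + 67.0.0.0/8 (H3) depth=8
  ? 134.115.0.1  path d0:H3→d1:-→d2:-→d3:-→d4:-→d5:-→d6:-→d7:-→d8:-→d9:-→d10:-→d11:-→d12:-→d13:-→d14:-→d15:-→d16:H1  best=H1
  ? 23.96.27.134  path d0:H3→d1:-→d2:-→d3:-→d4:-→d5:-→d6:-→d7:-→d8:-→d9:-→d10:-→d11:-→d12:H5→d13:-  best=H5
  + 134.115.0.0/16 (H2) depth=16
  del 134.115.0.0/16 (clear depth 16)
  ? 23.96.0.0  path d0:H3→d1:-→d2:-→d3:-→d4:-→d5:-→d6:-→d7:-→d8:-→d9:-→d10:-→d11:-→d12:H5→d13:-  best=H5
  ? 67.0.0.0  path d0:H3→d1:-→d2:-→d3:-→d4:-→d5:-→d6:-→d7:-→d8:H3  best=H3
  + 23.103.64.0/20 (H0) depth=20
  ? 67.25.227.75  path d0:H3→d1:-→d2:-→d3:-→d4:-→d5:-→d6:-→d7:-→d8:H3  best=H3
  ? 23.103.64.28  path d0:H3→d1:-→d2:-→d3:-→d4:-→d5:-→d6:-→d7:-→d8:-→d9:-→d10:-→d11:-→d12:H5→d13:-→d14:-→d15:-→d16:-→d17:-→d18:-→d19:-→d20:H0→d21:-  best=H0
  + 134.115.145.5/32 (H5) depth=32
  + 67.240.0.0/12 (H2) depth=12
  ? 134.115.145.5  path d0:H3→d1:-→d2:-→d3:-→d4:-→d5:-→d6:-→d7:-→d8:-→d9:-→d10:-→d11:-→d12:-→d13:-→d14:-→d15:-→d16:-→d17:-→d18:-→d19:-→d20:-→d21:-→d22:-→d23:-→d24:-→d25:-→d26:-→d27:-→d28:-→d29:-→d30:-→d31:-→d32:H5  best=H5
  ? 23.103.64.9  path d0:H3→d1:-→d2:-→d3:-→d4:-→d5:-→d6:-→d7:-→d8:-→d9:-→d10:-→d11:-→d12:H5→d13:-→d14:-→d15:-→d16:-→d17:-→d18:-→d19:-→d20:H0→d21:-  best=H0
  ? 23.100.167.108  path d0:H3→d1:-→d2:-→d3:-→d4:-→d5:-→d6:-→d7:-→d8:-→d9:-→d10:-→d11:-→d12:H5→d13:-→d14:-  best=H5
  + 23.103.0.0/16 (H2) depth=16
  ? 67.0.187.211  path d0:H3→d1:-→d2:-→d3:-→d4:-→d5:-→d6:-→d7:-→d8:H3  best=H3
  + 67.242.152.229/32 (H3) depth=32
  ? 23.101.247.186  path d0:H3→d1:-→d2:-→d3:-→d4:-→d5:-→d6:-→d7:-→d8:-→d9:-→d10:-→d11:-→d12:H5→d13:-→d14:-  best=H5
  + 67.242.0.0/16 (H2) depth=16
  + 67.242.152.224/28 (H1) depth=28

== LOOKUPS ==
["H1","H5","H5","H3","H3","H0","H5","H0","H5","H3","H5"]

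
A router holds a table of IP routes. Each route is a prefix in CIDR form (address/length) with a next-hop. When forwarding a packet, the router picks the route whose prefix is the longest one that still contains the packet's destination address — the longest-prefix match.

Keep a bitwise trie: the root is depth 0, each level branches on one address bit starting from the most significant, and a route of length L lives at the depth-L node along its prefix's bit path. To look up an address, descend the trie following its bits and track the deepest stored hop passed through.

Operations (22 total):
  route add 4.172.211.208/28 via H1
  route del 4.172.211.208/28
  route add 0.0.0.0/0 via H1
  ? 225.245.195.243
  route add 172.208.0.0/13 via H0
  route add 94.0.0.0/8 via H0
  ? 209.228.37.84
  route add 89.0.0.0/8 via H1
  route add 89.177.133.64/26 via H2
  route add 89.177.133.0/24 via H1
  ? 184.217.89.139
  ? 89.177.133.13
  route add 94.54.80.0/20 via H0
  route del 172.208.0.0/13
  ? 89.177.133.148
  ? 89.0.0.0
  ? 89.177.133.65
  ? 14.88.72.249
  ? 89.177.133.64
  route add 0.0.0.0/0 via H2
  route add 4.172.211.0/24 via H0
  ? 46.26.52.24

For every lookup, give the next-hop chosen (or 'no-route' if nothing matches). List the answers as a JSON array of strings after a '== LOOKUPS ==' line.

Apply in order:
  + 4.172.211.208/28 (H1) depth=28
  - 4.172.211.208/28 clear@28
  + 0.0.0.0/0 (H1) depth=0
  lookup 225.245.195.243: bits ε walk d0:H1 -> H1
  + 172.208.0.0/13 (H0) depth=13
  + 94.0.0.0/8 (H0) depth=8
  lookup 209.228.37.84: bits 1 walk d0:H1→d1:- -> H1
  + 89.0.0.0/8 (H1) depth=8
  + 89.177.133.64/26 (H2) depth=26
  + 89.177.133.0/24 (H1) depth=24
  lookup 184.217.89.139: bits 101 walk d0:H1→d1:-→d2:-→d3:- -> H1
  lookup 89.177.133.13: bits 0101100110110001100001010 walk d0:H1→d1:-→d2:-→d3:-→d4:-→d5:-→d6:-→d7:-→d8:H1→d9:-→d10:-→d11:-→d12:-→d13:-→d14:-→d15:-→d16:-→d17:-→d18:-→d19:-→d20:-→d21:-→d22:-→d23:-→d24:H1→d25:- -> H1
  + 94.54.80.0/20 (H0) depth=20
  - 172.208.0.0/13 clear@13
  lookup 89.177.133.148: bits 010110011011000110000101 walk d0:H1→d1:-→d2:-→d3:-→d4:-→d5:-→d6:-→d7:-→d8:H1→d9:-→d10:-→d11:-→d12:-→d13:-→d14:-→d15:-→d16:-→d17:-→d18:-→d19:-→d20:-→d21:-→d22:-→d23:-→d24:H1 -> H1
  lookup 89.0.0.0: bits 01011001 walk d0:H1→d1:-→d2:-→d3:-→d4:-→d5:-→d6:-→d7:-→d8:H1 -> H1
  lookup 89.177.133.65: bits 01011001101100011000010101 walk d0:H1→d1:-→d2:-→d3:-→d4:-→d5:-→d6:-→d7:-→d8:H1→d9:-→d10:-→d11:-→d12:-→d13:-→d14:-→d15:-→d16:-→d17:-→d18:-→d19:-→d20:-→d21:-→d22:-→d23:-→d24:H1→d25:-→d26:H2 -> H2
  lookup 14.88.72.249: bits 0000 walk d0:H1→d1:-→d2:-→d3:-→d4:- -> H1
  lookup 89.177.133.64: bits 01011001101100011000010101 walk d0:H1→d1:-→d2:-→d3:-→d4:-→d5:-→d6:-→d7:-→d8:H1→d9:-→d10:-→d11:-→d12:-→d13:-→d14:-→d15:-→d16:-→d17:-→d18:-→d19:-→d20:-→d21:-→d22:-→d23:-→d24:H1→d25:-→d26:H2 -> H2
  + 0.0.0.0/0 (H2) depth=0
  + 4.172.211.0/24 (H0) depth=24
  lookup 46.26.52.24: bits 00 walk d0:H2→d1:-→d2:- -> H2

== LOOKUPS ==
["H1","H1","H1","H1","H1","H1","H2","H1","H2","H2"]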